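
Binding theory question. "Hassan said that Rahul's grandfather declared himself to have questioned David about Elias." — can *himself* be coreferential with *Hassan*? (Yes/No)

*himself* is a reflexive; Principle A requires it to be bound within its binding domain — the clause headed by 'declared'.
— Hassan: subject of the matrix clause; c-commands the reflexive but lies outside its binding domain — cannot bind it (Principle A).

No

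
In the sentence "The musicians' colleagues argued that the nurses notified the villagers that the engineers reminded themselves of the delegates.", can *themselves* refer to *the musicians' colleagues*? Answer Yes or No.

No

*themselves* is a reflexive; Principle A requires it to be bound within its binding domain — the clause headed by 'reminded'.
— the musicians' colleagues: subject of the matrix clause; c-commands the reflexive but lies outside its binding domain — cannot bind it (Principle A).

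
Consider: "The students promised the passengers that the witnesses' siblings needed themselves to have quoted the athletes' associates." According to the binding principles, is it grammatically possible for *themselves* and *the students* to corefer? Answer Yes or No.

*themselves* is a reflexive; Principle A requires it to be bound within its binding domain — the clause headed by 'needed'.
— the students: subject of the matrix clause; c-commands the reflexive but lies outside its binding domain — cannot bind it (Principle A).

No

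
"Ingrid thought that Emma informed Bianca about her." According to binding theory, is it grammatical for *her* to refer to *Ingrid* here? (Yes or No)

*Ingrid* is an R-expression; Principle C requires it to be free (not bound by any c-commanding expression).
— her: second object of the clause headed by 'informed'; the pronoun does not c-command the R-expression — coreference allowed.

Yes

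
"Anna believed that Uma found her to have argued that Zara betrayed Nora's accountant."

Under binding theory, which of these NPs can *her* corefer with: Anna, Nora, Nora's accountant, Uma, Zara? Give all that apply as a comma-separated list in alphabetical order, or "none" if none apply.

Anna

*her* is a pronoun; Principle B requires it to be free in its binding domain — the clause headed by 'found'.
— Anna: subject of the matrix clause; c-commands the pronoun but lies outside its binding domain — allowed.
— Nora: possessor inside the object DP of the clause headed by 'betrayed'; is c-commanded by the pronoun; coreference would bind this R-expression — blocked (Principle C).
— Nora's accountant: object of the clause headed by 'betrayed'; is c-commanded by the pronoun; coreference would bind this R-expression — blocked (Principle C).
— Uma: subject of the clause headed by 'found'; c-commands the pronoun within its binding domain — blocked (Principle B).
— Zara: subject of the clause headed by 'betrayed'; is c-commanded by the pronoun; coreference would bind this R-expression — blocked (Principle C).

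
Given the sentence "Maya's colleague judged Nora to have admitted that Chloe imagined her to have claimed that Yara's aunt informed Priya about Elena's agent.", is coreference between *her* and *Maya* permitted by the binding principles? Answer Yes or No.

Yes

*her* is a pronoun; Principle B requires it to be free in its binding domain — the clause headed by 'imagined'.
— Maya: possessor inside the subject DP of the matrix clause; does not c-command the pronoun — Principle B does not apply; allowed.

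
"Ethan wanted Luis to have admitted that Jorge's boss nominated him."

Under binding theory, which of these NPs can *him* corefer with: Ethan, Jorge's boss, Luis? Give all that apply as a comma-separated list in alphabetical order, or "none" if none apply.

*him* is a pronoun; Principle B requires it to be free in its binding domain — the clause headed by 'nominated'.
— Ethan: subject of the matrix clause; c-commands the pronoun but lies outside its binding domain — allowed.
— Jorge's boss: subject of the clause headed by 'nominated'; c-commands the pronoun within its binding domain — blocked (Principle B).
— Luis: subject of the clause headed by 'admitted'; c-commands the pronoun but lies outside its binding domain — allowed.

Ethan, Luis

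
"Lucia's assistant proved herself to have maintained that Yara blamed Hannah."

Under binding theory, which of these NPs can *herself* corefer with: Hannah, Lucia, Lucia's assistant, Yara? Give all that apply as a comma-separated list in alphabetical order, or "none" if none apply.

Lucia's assistant

*herself* is a reflexive; Principle A requires it to be bound within its binding domain — the matrix clause.
— Hannah: object of the clause headed by 'blamed'; does not c-command the reflexive — cannot bind it (Principle A).
— Lucia: possessor inside the subject DP of the matrix clause; does not c-command the reflexive — cannot bind it (Principle A).
— Lucia's assistant: subject of the matrix clause; c-commands the reflexive within its binding domain — allowed (Principle A).
— Yara: subject of the clause headed by 'blamed'; does not c-command the reflexive — cannot bind it (Principle A).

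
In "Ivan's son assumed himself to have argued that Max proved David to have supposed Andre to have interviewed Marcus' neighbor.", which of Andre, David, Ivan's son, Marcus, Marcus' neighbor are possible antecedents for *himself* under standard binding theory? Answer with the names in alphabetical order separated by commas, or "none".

Ivan's son

*himself* is a reflexive; Principle A requires it to be bound within its binding domain — the matrix clause.
— Andre: subject of the clause headed by 'interviewed'; does not c-command the reflexive — cannot bind it (Principle A).
— David: subject of the clause headed by 'supposed'; does not c-command the reflexive — cannot bind it (Principle A).
— Ivan's son: subject of the matrix clause; c-commands the reflexive within its binding domain — allowed (Principle A).
— Marcus: possessor inside the object DP of the clause headed by 'interviewed'; does not c-command the reflexive — cannot bind it (Principle A).
— Marcus' neighbor: object of the clause headed by 'interviewed'; does not c-command the reflexive — cannot bind it (Principle A).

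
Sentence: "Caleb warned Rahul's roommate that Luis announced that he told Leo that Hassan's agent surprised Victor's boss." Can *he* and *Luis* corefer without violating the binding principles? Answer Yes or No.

Yes

*Luis* is an R-expression; Principle C requires it to be free (not bound by any c-commanding expression).
— he: subject of the clause headed by 'told'; the pronoun does not c-command the R-expression — coreference allowed.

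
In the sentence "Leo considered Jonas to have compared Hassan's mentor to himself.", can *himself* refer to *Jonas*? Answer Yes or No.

Yes

*himself* is a reflexive; Principle A requires it to be bound within its binding domain — the clause headed by 'compared'.
— Jonas: subject of the clause headed by 'compared'; c-commands the reflexive within its binding domain — allowed (Principle A).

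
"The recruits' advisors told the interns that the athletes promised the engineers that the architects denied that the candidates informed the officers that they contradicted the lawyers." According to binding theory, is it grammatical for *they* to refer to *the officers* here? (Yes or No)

*the officers* is an R-expression; Principle C requires it to be free (not bound by any c-commanding expression).
— they: subject of the clause headed by 'contradicted'; the pronoun does not c-command the R-expression — coreference allowed.

Yes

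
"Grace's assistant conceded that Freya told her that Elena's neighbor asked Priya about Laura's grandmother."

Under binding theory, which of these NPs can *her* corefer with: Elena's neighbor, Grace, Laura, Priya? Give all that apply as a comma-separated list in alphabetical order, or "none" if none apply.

Grace

*her* is a pronoun; Principle B requires it to be free in its binding domain — the clause headed by 'told'.
— Elena's neighbor: subject of the clause headed by 'asked'; is c-commanded by the pronoun; coreference would bind this R-expression — blocked (Principle C).
— Grace: possessor inside the subject DP of the matrix clause; does not c-command the pronoun — Principle B does not apply; allowed.
— Laura: possessor inside the second object DP of the clause headed by 'asked'; is c-commanded by the pronoun; coreference would bind this R-expression — blocked (Principle C).
— Priya: object of the clause headed by 'asked'; is c-commanded by the pronoun; coreference would bind this R-expression — blocked (Principle C).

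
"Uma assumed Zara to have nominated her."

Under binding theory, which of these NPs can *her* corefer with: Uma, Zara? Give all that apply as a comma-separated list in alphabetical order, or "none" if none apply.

*her* is a pronoun; Principle B requires it to be free in its binding domain — the clause headed by 'nominated'.
— Uma: subject of the matrix clause; c-commands the pronoun but lies outside its binding domain — allowed.
— Zara: subject of the clause headed by 'nominated'; c-commands the pronoun within its binding domain — blocked (Principle B).

Uma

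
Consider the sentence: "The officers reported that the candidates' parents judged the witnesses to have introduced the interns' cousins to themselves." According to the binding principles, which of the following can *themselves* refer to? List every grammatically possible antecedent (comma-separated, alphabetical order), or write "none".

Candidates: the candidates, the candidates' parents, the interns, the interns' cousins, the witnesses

the interns' cousins, the witnesses

*themselves* is a reflexive; Principle A requires it to be bound within its binding domain — the clause headed by 'introduced'.
— the candidates: possessor inside the subject DP of the clause headed by 'judged'; does not c-command the reflexive — cannot bind it (Principle A).
— the candidates' parents: subject of the clause headed by 'judged'; c-commands the reflexive but lies outside its binding domain — cannot bind it (Principle A).
— the interns: possessor inside the object DP of the clause headed by 'introduced'; does not c-command the reflexive — cannot bind it (Principle A).
— the interns' cousins: object of the clause headed by 'introduced'; c-commands the reflexive within its binding domain — allowed (Principle A).
— the witnesses: subject of the clause headed by 'introduced'; c-commands the reflexive within its binding domain — allowed (Principle A).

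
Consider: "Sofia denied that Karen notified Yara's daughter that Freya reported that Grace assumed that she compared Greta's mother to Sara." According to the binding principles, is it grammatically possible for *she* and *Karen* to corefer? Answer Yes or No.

*she* is a pronoun; Principle B requires it to be free in its binding domain — the clause headed by 'compared'.
— Karen: subject of the clause headed by 'notified'; c-commands the pronoun but lies outside its binding domain — allowed.

Yes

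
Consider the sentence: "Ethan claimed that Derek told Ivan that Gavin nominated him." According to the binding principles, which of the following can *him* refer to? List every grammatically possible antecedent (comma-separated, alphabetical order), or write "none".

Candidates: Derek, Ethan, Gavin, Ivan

Derek, Ethan, Ivan

*him* is a pronoun; Principle B requires it to be free in its binding domain — the clause headed by 'nominated'.
— Derek: subject of the clause headed by 'told'; c-commands the pronoun but lies outside its binding domain — allowed.
— Ethan: subject of the matrix clause; c-commands the pronoun but lies outside its binding domain — allowed.
— Gavin: subject of the clause headed by 'nominated'; c-commands the pronoun within its binding domain — blocked (Principle B).
— Ivan: object of the clause headed by 'told'; c-commands the pronoun but lies outside its binding domain — allowed.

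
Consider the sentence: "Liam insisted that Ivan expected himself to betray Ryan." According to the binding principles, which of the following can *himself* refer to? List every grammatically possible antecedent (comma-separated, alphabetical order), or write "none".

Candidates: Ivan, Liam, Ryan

*himself* is a reflexive; Principle A requires it to be bound within its binding domain — the clause headed by 'expected'.
— Ivan: subject of the clause headed by 'expected'; c-commands the reflexive within its binding domain — allowed (Principle A).
— Liam: subject of the matrix clause; c-commands the reflexive but lies outside its binding domain — cannot bind it (Principle A).
— Ryan: object of the clause headed by 'betray'; does not c-command the reflexive — cannot bind it (Principle A).

Ivan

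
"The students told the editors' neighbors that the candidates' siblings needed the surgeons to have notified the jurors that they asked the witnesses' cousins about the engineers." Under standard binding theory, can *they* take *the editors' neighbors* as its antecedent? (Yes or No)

Yes

*they* is a pronoun; Principle B requires it to be free in its binding domain — the clause headed by 'asked'.
— the editors' neighbors: object of the matrix clause; c-commands the pronoun but lies outside its binding domain — allowed.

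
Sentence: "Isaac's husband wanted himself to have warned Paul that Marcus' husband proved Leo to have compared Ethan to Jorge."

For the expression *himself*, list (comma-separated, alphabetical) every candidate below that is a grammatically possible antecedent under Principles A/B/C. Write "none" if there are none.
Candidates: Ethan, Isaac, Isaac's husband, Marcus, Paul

*himself* is a reflexive; Principle A requires it to be bound within its binding domain — the matrix clause.
— Ethan: object of the clause headed by 'compared'; does not c-command the reflexive — cannot bind it (Principle A).
— Isaac: possessor inside the subject DP of the matrix clause; does not c-command the reflexive — cannot bind it (Principle A).
— Isaac's husband: subject of the matrix clause; c-commands the reflexive within its binding domain — allowed (Principle A).
— Marcus: possessor inside the subject DP of the clause headed by 'proved'; does not c-command the reflexive — cannot bind it (Principle A).
— Paul: object of the clause headed by 'warned'; does not c-command the reflexive — cannot bind it (Principle A).

Isaac's husband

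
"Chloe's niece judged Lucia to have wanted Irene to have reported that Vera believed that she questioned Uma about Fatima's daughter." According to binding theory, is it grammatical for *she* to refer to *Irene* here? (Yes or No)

*Irene* is an R-expression; Principle C requires it to be free (not bound by any c-commanding expression).
— she: subject of the clause headed by 'questioned'; the pronoun does not c-command the R-expression — coreference allowed.

Yes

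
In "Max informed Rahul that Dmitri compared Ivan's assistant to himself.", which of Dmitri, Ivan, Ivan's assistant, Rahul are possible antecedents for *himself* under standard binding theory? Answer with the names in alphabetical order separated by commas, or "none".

*himself* is a reflexive; Principle A requires it to be bound within its binding domain — the clause headed by 'compared'.
— Dmitri: subject of the clause headed by 'compared'; c-commands the reflexive within its binding domain — allowed (Principle A).
— Ivan: possessor inside the object DP of the clause headed by 'compared'; does not c-command the reflexive — cannot bind it (Principle A).
— Ivan's assistant: object of the clause headed by 'compared'; c-commands the reflexive within its binding domain — allowed (Principle A).
— Rahul: object of the matrix clause; c-commands the reflexive but lies outside its binding domain — cannot bind it (Principle A).

Dmitri, Ivan's assistant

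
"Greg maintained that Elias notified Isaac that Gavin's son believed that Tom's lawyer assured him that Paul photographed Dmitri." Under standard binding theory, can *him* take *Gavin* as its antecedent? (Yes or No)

*him* is a pronoun; Principle B requires it to be free in its binding domain — the clause headed by 'assured'.
— Gavin: possessor inside the subject DP of the clause headed by 'believed'; does not c-command the pronoun — Principle B does not apply; allowed.

Yes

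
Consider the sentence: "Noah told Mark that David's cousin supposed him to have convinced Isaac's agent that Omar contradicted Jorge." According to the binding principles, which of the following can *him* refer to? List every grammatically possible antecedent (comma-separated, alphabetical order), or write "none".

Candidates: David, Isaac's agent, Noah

David, Noah

*him* is a pronoun; Principle B requires it to be free in its binding domain — the clause headed by 'supposed'.
— David: possessor inside the subject DP of the clause headed by 'supposed'; does not c-command the pronoun — Principle B does not apply; allowed.
— Isaac's agent: object of the clause headed by 'convinced'; is c-commanded by the pronoun; coreference would bind this R-expression — blocked (Principle C).
— Noah: subject of the matrix clause; c-commands the pronoun but lies outside its binding domain — allowed.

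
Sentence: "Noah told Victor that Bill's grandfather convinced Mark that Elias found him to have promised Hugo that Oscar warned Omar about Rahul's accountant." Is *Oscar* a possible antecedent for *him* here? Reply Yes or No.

No

*him* is a pronoun; Principle B requires it to be free in its binding domain — the clause headed by 'found'.
— Oscar: subject of the clause headed by 'warned'; is c-commanded by the pronoun; coreference would bind this R-expression — blocked (Principle C).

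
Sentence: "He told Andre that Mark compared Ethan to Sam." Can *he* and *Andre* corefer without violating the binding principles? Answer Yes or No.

No

*Andre* is an R-expression; Principle C requires it to be free (not bound by any c-commanding expression).
— he: subject of the matrix clause; the pronoun c-commands the R-expression — coreference blocked (Principle C).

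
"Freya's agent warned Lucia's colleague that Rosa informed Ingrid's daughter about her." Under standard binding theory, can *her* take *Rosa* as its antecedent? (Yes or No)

No

*her* is a pronoun; Principle B requires it to be free in its binding domain — the clause headed by 'informed'.
— Rosa: subject of the clause headed by 'informed'; c-commands the pronoun within its binding domain — blocked (Principle B).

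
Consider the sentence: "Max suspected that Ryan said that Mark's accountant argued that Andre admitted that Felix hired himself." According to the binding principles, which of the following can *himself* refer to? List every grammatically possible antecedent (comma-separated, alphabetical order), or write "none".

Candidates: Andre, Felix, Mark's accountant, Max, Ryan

*himself* is a reflexive; Principle A requires it to be bound within its binding domain — the clause headed by 'hired'.
— Andre: subject of the clause headed by 'admitted'; c-commands the reflexive but lies outside its binding domain — cannot bind it (Principle A).
— Felix: subject of the clause headed by 'hired'; c-commands the reflexive within its binding domain — allowed (Principle A).
— Mark's accountant: subject of the clause headed by 'argued'; c-commands the reflexive but lies outside its binding domain — cannot bind it (Principle A).
— Max: subject of the matrix clause; c-commands the reflexive but lies outside its binding domain — cannot bind it (Principle A).
— Ryan: subject of the clause headed by 'said'; c-commands the reflexive but lies outside its binding domain — cannot bind it (Principle A).

Felix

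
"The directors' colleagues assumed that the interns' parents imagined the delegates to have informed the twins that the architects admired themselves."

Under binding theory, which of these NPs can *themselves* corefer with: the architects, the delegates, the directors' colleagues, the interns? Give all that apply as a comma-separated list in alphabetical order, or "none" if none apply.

the architects

*themselves* is a reflexive; Principle A requires it to be bound within its binding domain — the clause headed by 'admired'.
— the architects: subject of the clause headed by 'admired'; c-commands the reflexive within its binding domain — allowed (Principle A).
— the delegates: subject of the clause headed by 'informed'; c-commands the reflexive but lies outside its binding domain — cannot bind it (Principle A).
— the directors' colleagues: subject of the matrix clause; c-commands the reflexive but lies outside its binding domain — cannot bind it (Principle A).
— the interns: possessor inside the subject DP of the clause headed by 'imagined'; does not c-command the reflexive — cannot bind it (Principle A).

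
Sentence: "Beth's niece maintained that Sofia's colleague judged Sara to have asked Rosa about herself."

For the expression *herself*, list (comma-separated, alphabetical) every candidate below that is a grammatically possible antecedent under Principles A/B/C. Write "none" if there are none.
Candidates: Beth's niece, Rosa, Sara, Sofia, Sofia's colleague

Rosa, Sara

*herself* is a reflexive; Principle A requires it to be bound within its binding domain — the clause headed by 'asked'.
— Beth's niece: subject of the matrix clause; c-commands the reflexive but lies outside its binding domain — cannot bind it (Principle A).
— Rosa: object of the clause headed by 'asked'; c-commands the reflexive within its binding domain — allowed (Principle A).
— Sara: subject of the clause headed by 'asked'; c-commands the reflexive within its binding domain — allowed (Principle A).
— Sofia: possessor inside the subject DP of the clause headed by 'judged'; does not c-command the reflexive — cannot bind it (Principle A).
— Sofia's colleague: subject of the clause headed by 'judged'; c-commands the reflexive but lies outside its binding domain — cannot bind it (Principle A).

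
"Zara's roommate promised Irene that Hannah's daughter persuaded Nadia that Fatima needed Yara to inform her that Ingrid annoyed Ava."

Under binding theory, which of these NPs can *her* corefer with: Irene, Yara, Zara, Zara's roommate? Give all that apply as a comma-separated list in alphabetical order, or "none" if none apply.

*her* is a pronoun; Principle B requires it to be free in its binding domain — the clause headed by 'inform'.
— Irene: object of the matrix clause; c-commands the pronoun but lies outside its binding domain — allowed.
— Yara: subject of the clause headed by 'inform'; c-commands the pronoun within its binding domain — blocked (Principle B).
— Zara: possessor inside the subject DP of the matrix clause; does not c-command the pronoun — Principle B does not apply; allowed.
— Zara's roommate: subject of the matrix clause; c-commands the pronoun but lies outside its binding domain — allowed.

Irene, Zara, Zara's roommate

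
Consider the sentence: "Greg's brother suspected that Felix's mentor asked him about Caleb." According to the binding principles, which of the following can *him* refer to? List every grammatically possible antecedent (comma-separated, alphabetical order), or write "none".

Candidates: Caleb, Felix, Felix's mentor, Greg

*him* is a pronoun; Principle B requires it to be free in its binding domain — the clause headed by 'asked'.
— Caleb: second object of the clause headed by 'asked'; is c-commanded by the pronoun; coreference would bind this R-expression — blocked (Principle C).
— Felix: possessor inside the subject DP of the clause headed by 'asked'; does not c-command the pronoun — Principle B does not apply; allowed.
— Felix's mentor: subject of the clause headed by 'asked'; c-commands the pronoun within its binding domain — blocked (Principle B).
— Greg: possessor inside the subject DP of the matrix clause; does not c-command the pronoun — Principle B does not apply; allowed.

Felix, Greg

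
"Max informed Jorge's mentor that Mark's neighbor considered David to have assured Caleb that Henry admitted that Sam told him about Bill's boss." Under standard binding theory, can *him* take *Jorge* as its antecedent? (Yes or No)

Yes

*him* is a pronoun; Principle B requires it to be free in its binding domain — the clause headed by 'told'.
— Jorge: possessor inside the object DP of the matrix clause; does not c-command the pronoun — Principle B does not apply; allowed.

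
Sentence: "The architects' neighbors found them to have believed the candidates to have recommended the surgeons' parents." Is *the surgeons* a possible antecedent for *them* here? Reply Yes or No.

No

*them* is a pronoun; Principle B requires it to be free in its binding domain — the matrix clause.
— the surgeons: possessor inside the object DP of the clause headed by 'recommended'; is c-commanded by the pronoun; coreference would bind this R-expression — blocked (Principle C).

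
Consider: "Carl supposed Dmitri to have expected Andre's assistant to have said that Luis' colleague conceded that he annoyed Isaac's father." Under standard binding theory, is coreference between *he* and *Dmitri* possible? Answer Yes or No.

*Dmitri* is an R-expression; Principle C requires it to be free (not bound by any c-commanding expression).
— he: subject of the clause headed by 'annoyed'; the pronoun does not c-command the R-expression — coreference allowed.

Yes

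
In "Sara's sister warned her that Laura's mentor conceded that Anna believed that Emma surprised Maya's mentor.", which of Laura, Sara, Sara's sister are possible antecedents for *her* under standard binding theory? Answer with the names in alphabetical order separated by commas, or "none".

*her* is a pronoun; Principle B requires it to be free in its binding domain — the matrix clause.
— Laura: possessor inside the subject DP of the clause headed by 'conceded'; is c-commanded by the pronoun; coreference would bind this R-expression — blocked (Principle C).
— Sara: possessor inside the subject DP of the matrix clause; does not c-command the pronoun — Principle B does not apply; allowed.
— Sara's sister: subject of the matrix clause; c-commands the pronoun within its binding domain — blocked (Principle B).

Sara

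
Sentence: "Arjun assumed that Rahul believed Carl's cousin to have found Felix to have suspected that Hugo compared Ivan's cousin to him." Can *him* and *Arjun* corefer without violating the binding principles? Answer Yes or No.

Yes

*Arjun* is an R-expression; Principle C requires it to be free (not bound by any c-commanding expression).
— him: second object of the clause headed by 'compared'; the pronoun does not c-command the R-expression — coreference allowed.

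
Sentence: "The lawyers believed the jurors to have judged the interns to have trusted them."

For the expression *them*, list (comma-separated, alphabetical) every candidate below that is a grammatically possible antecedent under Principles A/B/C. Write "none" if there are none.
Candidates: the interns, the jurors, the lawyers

*them* is a pronoun; Principle B requires it to be free in its binding domain — the clause headed by 'trusted'.
— the interns: subject of the clause headed by 'trusted'; c-commands the pronoun within its binding domain — blocked (Principle B).
— the jurors: subject of the clause headed by 'judged'; c-commands the pronoun but lies outside its binding domain — allowed.
— the lawyers: subject of the matrix clause; c-commands the pronoun but lies outside its binding domain — allowed.

the jurors, the lawyers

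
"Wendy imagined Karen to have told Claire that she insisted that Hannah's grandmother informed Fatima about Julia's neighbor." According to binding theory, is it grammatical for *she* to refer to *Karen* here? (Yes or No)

*Karen* is an R-expression; Principle C requires it to be free (not bound by any c-commanding expression).
— she: subject of the clause headed by 'insisted'; the pronoun does not c-command the R-expression — coreference allowed.

Yes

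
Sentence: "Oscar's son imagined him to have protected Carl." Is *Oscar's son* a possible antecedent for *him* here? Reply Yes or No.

No

*him* is a pronoun; Principle B requires it to be free in its binding domain — the matrix clause.
— Oscar's son: subject of the matrix clause; c-commands the pronoun within its binding domain — blocked (Principle B).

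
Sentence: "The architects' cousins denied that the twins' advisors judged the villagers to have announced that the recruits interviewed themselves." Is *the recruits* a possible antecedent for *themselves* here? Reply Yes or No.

Yes

*themselves* is a reflexive; Principle A requires it to be bound within its binding domain — the clause headed by 'interviewed'.
— the recruits: subject of the clause headed by 'interviewed'; c-commands the reflexive within its binding domain — allowed (Principle A).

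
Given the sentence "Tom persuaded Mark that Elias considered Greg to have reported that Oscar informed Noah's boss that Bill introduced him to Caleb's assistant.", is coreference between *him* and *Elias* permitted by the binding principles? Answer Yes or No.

*him* is a pronoun; Principle B requires it to be free in its binding domain — the clause headed by 'introduced'.
— Elias: subject of the clause headed by 'considered'; c-commands the pronoun but lies outside its binding domain — allowed.

Yes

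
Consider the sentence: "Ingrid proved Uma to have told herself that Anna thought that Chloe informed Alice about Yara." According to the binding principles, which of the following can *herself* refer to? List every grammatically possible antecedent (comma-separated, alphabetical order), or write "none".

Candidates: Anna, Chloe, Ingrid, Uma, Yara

Uma

*herself* is a reflexive; Principle A requires it to be bound within its binding domain — the clause headed by 'told'.
— Anna: subject of the clause headed by 'thought'; does not c-command the reflexive — cannot bind it (Principle A).
— Chloe: subject of the clause headed by 'informed'; does not c-command the reflexive — cannot bind it (Principle A).
— Ingrid: subject of the matrix clause; c-commands the reflexive but lies outside its binding domain — cannot bind it (Principle A).
— Uma: subject of the clause headed by 'told'; c-commands the reflexive within its binding domain — allowed (Principle A).
— Yara: second object of the clause headed by 'informed'; does not c-command the reflexive — cannot bind it (Principle A).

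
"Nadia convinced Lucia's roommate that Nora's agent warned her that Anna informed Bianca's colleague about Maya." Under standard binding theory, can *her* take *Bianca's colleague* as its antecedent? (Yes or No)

*her* is a pronoun; Principle B requires it to be free in its binding domain — the clause headed by 'warned'.
— Bianca's colleague: object of the clause headed by 'informed'; is c-commanded by the pronoun; coreference would bind this R-expression — blocked (Principle C).

No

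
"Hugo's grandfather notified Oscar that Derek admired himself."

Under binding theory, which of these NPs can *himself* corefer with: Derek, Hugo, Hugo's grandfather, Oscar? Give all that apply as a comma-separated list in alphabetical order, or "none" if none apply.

*himself* is a reflexive; Principle A requires it to be bound within its binding domain — the clause headed by 'admired'.
— Derek: subject of the clause headed by 'admired'; c-commands the reflexive within its binding domain — allowed (Principle A).
— Hugo: possessor inside the subject DP of the matrix clause; does not c-command the reflexive — cannot bind it (Principle A).
— Hugo's grandfather: subject of the matrix clause; c-commands the reflexive but lies outside its binding domain — cannot bind it (Principle A).
— Oscar: object of the matrix clause; c-commands the reflexive but lies outside its binding domain — cannot bind it (Principle A).

Derek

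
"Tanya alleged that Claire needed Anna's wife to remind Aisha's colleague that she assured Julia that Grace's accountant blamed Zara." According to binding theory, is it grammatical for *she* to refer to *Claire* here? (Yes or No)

Yes

*Claire* is an R-expression; Principle C requires it to be free (not bound by any c-commanding expression).
— she: subject of the clause headed by 'assured'; the pronoun does not c-command the R-expression — coreference allowed.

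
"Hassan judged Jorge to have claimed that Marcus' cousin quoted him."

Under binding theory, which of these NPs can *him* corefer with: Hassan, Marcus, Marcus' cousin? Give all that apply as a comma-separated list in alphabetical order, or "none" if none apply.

Hassan, Marcus

*him* is a pronoun; Principle B requires it to be free in its binding domain — the clause headed by 'quoted'.
— Hassan: subject of the matrix clause; c-commands the pronoun but lies outside its binding domain — allowed.
— Marcus: possessor inside the subject DP of the clause headed by 'quoted'; does not c-command the pronoun — Principle B does not apply; allowed.
— Marcus' cousin: subject of the clause headed by 'quoted'; c-commands the pronoun within its binding domain — blocked (Principle B).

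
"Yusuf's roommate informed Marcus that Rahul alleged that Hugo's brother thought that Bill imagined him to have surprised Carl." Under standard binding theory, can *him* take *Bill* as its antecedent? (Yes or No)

*him* is a pronoun; Principle B requires it to be free in its binding domain — the clause headed by 'imagined'.
— Bill: subject of the clause headed by 'imagined'; c-commands the pronoun within its binding domain — blocked (Principle B).

No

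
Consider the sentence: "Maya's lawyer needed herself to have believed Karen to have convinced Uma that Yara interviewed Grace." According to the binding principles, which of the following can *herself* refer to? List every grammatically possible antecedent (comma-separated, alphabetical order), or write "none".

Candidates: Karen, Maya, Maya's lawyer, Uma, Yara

*herself* is a reflexive; Principle A requires it to be bound within its binding domain — the matrix clause.
— Karen: subject of the clause headed by 'convinced'; does not c-command the reflexive — cannot bind it (Principle A).
— Maya: possessor inside the subject DP of the matrix clause; does not c-command the reflexive — cannot bind it (Principle A).
— Maya's lawyer: subject of the matrix clause; c-commands the reflexive within its binding domain — allowed (Principle A).
— Uma: object of the clause headed by 'convinced'; does not c-command the reflexive — cannot bind it (Principle A).
— Yara: subject of the clause headed by 'interviewed'; does not c-command the reflexive — cannot bind it (Principle A).

Maya's lawyer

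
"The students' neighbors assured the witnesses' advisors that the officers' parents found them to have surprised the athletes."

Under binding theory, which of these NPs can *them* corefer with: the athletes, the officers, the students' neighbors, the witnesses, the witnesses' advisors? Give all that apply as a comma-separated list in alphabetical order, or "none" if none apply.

*them* is a pronoun; Principle B requires it to be free in its binding domain — the clause headed by 'found'.
— the athletes: object of the clause headed by 'surprised'; is c-commanded by the pronoun; coreference would bind this R-expression — blocked (Principle C).
— the officers: possessor inside the subject DP of the clause headed by 'found'; does not c-command the pronoun — Principle B does not apply; allowed.
— the students' neighbors: subject of the matrix clause; c-commands the pronoun but lies outside its binding domain — allowed.
— the witnesses: possessor inside the object DP of the matrix clause; does not c-command the pronoun — Principle B does not apply; allowed.
— the witnesses' advisors: object of the matrix clause; c-commands the pronoun but lies outside its binding domain — allowed.

the officers, the students' neighbors, the witnesses, the witnesses' advisors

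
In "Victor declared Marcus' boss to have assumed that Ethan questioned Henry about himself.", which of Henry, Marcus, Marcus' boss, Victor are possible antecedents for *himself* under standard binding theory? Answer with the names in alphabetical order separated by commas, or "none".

*himself* is a reflexive; Principle A requires it to be bound within its binding domain — the clause headed by 'questioned'.
— Henry: object of the clause headed by 'questioned'; c-commands the reflexive within its binding domain — allowed (Principle A).
— Marcus: possessor inside the subject DP of the clause headed by 'assumed'; does not c-command the reflexive — cannot bind it (Principle A).
— Marcus' boss: subject of the clause headed by 'assumed'; c-commands the reflexive but lies outside its binding domain — cannot bind it (Principle A).
— Victor: subject of the matrix clause; c-commands the reflexive but lies outside its binding domain — cannot bind it (Principle A).

Henry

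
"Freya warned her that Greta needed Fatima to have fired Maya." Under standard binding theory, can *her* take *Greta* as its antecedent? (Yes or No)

*her* is a pronoun; Principle B requires it to be free in its binding domain — the matrix clause.
— Greta: subject of the clause headed by 'needed'; is c-commanded by the pronoun; coreference would bind this R-expression — blocked (Principle C).

No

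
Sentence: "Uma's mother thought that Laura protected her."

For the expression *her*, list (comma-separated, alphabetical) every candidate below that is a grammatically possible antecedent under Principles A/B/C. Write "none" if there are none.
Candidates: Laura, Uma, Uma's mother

*her* is a pronoun; Principle B requires it to be free in its binding domain — the clause headed by 'protected'.
— Laura: subject of the clause headed by 'protected'; c-commands the pronoun within its binding domain — blocked (Principle B).
— Uma: possessor inside the subject DP of the matrix clause; does not c-command the pronoun — Principle B does not apply; allowed.
— Uma's mother: subject of the matrix clause; c-commands the pronoun but lies outside its binding domain — allowed.

Uma, Uma's mother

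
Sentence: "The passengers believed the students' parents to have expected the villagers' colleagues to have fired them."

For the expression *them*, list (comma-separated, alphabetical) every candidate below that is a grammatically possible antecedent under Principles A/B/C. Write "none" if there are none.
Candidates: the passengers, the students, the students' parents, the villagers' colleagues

*them* is a pronoun; Principle B requires it to be free in its binding domain — the clause headed by 'fired'.
— the passengers: subject of the matrix clause; c-commands the pronoun but lies outside its binding domain — allowed.
— the students: possessor inside the subject DP of the clause headed by 'expected'; does not c-command the pronoun — Principle B does not apply; allowed.
— the students' parents: subject of the clause headed by 'expected'; c-commands the pronoun but lies outside its binding domain — allowed.
— the villagers' colleagues: subject of the clause headed by 'fired'; c-commands the pronoun within its binding domain — blocked (Principle B).

the passengers, the students, the students' parents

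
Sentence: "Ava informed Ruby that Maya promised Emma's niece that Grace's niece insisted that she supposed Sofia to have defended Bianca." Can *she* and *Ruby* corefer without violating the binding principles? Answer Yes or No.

*Ruby* is an R-expression; Principle C requires it to be free (not bound by any c-commanding expression).
— she: subject of the clause headed by 'supposed'; the pronoun does not c-command the R-expression — coreference allowed.

Yes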